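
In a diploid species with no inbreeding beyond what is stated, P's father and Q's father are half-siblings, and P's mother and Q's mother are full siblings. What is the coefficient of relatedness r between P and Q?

With two independent routes of shared ancestry, r is the sum of the two contributions.
P and Q are related in two ways: half first cousins through their fathers (r = 1/16) and first cousins through their mothers (r = 1/8).
r = 1/16 + 1/8 = 3/16 = 0.1875.

0.1875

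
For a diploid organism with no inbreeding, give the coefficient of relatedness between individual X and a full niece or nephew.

Full aunt/uncle↔niece/nephew: two paths of length 3 through the shared grandparent pair: r = 2·(1/2)^3 = 1/4.

0.25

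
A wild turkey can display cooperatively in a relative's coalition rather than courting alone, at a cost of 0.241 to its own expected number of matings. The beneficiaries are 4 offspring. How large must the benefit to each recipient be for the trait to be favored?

r to an offspring = 0.5 (one parent–offspring link: r = (1/2)^1 = 1/2).
Hamilton's rule with n recipients of equal r: n·r·B > C, so B > C/(n·r) = 0.241/(4·0.5) = 0.1205.

0.1205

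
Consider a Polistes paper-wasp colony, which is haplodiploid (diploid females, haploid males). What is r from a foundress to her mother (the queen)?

0.5

One meiotic link between diploid queen and diploid daughter: r = 1/2.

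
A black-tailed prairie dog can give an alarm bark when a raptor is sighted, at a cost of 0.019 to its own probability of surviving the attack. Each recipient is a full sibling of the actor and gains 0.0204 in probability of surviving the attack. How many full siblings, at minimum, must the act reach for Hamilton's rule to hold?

r to a full sibling = 1/2 (full sibs share both parents — two paths of length 2: r = 2·(1/2)^2 = 1/2).
Hamilton's rule: n·r·B > C  ⇒  n > C/(r·B) = 0.019/(0.5·0.0204) = 1.863.
The smallest integer exceeding 1.863 is 2.

2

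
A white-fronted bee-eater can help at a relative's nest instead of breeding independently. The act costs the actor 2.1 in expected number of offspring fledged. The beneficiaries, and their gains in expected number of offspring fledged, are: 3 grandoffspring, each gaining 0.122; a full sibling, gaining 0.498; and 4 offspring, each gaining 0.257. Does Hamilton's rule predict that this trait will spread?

No

Hamilton's rule: the trait is favored when the sum of r·B over every recipient exceeds the actor's cost C.
r to a grandoffspring = 0.25 (two parent–offspring links: r = (1/2)^2 = 1/4).
r to a full sibling = 1/2 (full sibs share both parents — two paths of length 2: r = 2·(1/2)^2 = 1/2).
r to an offspring = 1/2 (one parent–offspring link: r = (1/2)^1 = 1/2).
Summing one r·B term per recipient: 3·0.25·0.122 + 1·0.5·0.498 + 4·0.5·0.257 = 0.8545.
0.8545 < 2.1: the indirect benefit is less than the cost.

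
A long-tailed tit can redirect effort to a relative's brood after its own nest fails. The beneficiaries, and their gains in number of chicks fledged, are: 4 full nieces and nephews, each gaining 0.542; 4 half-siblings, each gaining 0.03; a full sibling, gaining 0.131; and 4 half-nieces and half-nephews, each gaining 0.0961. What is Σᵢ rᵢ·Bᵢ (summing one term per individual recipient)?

r to a full niece or nephew = 1/4 (full aunt/uncle↔niece/nephew: two paths of length 3 through the shared grandparent pair: r = 2·(1/2)^3 = 1/4).
r to a half-sibling = 0.25 (half-sibs share one parent — one path of length 2: r = (1/2)^2 = 1/4).
r to a full sibling = 1/2 (full sibs share both parents — two paths of length 2: r = 2·(1/2)^2 = 1/2).
r to a half-niece or half-nephew = 1/8 (half-aunt/uncle↔niece/nephew: one path of length 3: r = (1/2)^3 = 1/8).
Summing one r·B term per recipient: 4·0.25·0.542 + 4·0.25·0.03 + 1·0.5·0.131 + 4·0.125·0.0961 = 0.68555.

0.68555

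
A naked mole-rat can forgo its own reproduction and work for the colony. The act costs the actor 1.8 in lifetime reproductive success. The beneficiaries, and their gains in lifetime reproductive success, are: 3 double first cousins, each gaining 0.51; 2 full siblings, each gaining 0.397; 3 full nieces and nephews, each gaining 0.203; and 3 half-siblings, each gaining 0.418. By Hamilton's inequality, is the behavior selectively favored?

No

Hamilton's rule: the trait is favored when the sum of r·B over every recipient exceeds the actor's cost C.
r to a double first cousin = 0.25 (double first cousins share both grandparent pairs — four paths of length 4: r = 4·(1/2)^4 = 1/4).
r to a full sibling = 1/2 (full sibs share both parents — two paths of length 2: r = 2·(1/2)^2 = 1/2).
r to a full niece or nephew = 1/4 (full aunt/uncle↔niece/nephew: two paths of length 3 through the shared grandparent pair: r = 2·(1/2)^3 = 1/4).
r to a half-sibling = 0.25 (half-sibs share one parent — one path of length 2: r = (1/2)^2 = 1/4).
Summing one r·B term per recipient: 3·0.25·0.51 + 2·0.5·0.397 + 3·0.25·0.203 + 3·0.25·0.418 = 1.24525.
1.24525 < 1.8: the indirect benefit is less than the cost.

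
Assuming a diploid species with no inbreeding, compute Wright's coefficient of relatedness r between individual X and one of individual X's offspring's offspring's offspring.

Each parent–offspring link contributes a factor of 1/2, and independent paths through distinct common ancestors add.
Three parent–offspring links: r = (1/2)^3 = 1/8.

0.125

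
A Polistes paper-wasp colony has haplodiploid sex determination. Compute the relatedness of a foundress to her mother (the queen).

One meiotic link between diploid queen and diploid daughter: r = 1/2.

0.5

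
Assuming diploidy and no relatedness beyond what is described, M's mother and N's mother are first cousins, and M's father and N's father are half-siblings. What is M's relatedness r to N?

0.09375

Relatedness sums over independent paths through distinct common ancestors.
M and N are related in two ways: second cousins through their mothers (r = 1/32) and half first cousins through their fathers (r = 1/16).
r = 1/32 + 1/16 = 0.09375.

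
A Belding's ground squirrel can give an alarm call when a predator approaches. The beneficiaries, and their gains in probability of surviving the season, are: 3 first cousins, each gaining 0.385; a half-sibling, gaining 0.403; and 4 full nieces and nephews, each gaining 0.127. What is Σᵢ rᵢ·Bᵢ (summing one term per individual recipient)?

0.372125

r to a first cousin = 0.125 (first cousins share one grandparent pair — two paths of length 4: r = 2·(1/2)^4 = 1/8).
r to a half-sibling = 0.25 (half-sibs share one parent — one path of length 2: r = (1/2)^2 = 1/4).
r to a full niece or nephew = 0.25 (full aunt/uncle↔niece/nephew: two paths of length 3 through the shared grandparent pair: r = 2·(1/2)^3 = 1/4).
Summing one r·B term per recipient: 3·0.125·0.385 + 1·0.25·0.403 + 4·0.25·0.127 = 0.372125.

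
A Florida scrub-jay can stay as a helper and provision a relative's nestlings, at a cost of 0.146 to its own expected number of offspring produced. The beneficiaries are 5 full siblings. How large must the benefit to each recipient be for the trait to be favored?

r to a full sibling = 1/2 (full sibs share both parents — two paths of length 2: r = 2·(1/2)^2 = 1/2).
Hamilton's rule with n recipients of equal r: n·r·B > C, so B > C/(n·r) = 0.146/(5·0.5) = 0.0584.

0.0584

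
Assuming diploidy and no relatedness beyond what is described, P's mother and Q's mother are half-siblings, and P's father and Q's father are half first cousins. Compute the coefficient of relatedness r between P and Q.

0.078125

Independent pedigree routes through distinct common ancestors add.
P and Q are related in two ways: half first cousins through their mothers (r = 1/16) and half second cousins through their fathers (r = 1/64).
r = 1/16 + 1/64 = 0.078125.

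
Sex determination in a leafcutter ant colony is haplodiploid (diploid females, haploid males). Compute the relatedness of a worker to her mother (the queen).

One meiotic link between diploid queen and diploid daughter: r = 1/2.

0.5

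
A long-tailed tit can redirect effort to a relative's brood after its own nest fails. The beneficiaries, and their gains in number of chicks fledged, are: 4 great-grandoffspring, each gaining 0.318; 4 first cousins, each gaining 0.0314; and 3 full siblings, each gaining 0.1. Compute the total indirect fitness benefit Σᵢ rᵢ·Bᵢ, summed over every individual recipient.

0.3247

r to a great-grandoffspring = 1/8 (three parent–offspring links: r = (1/2)^3 = 1/8).
r to a first cousin = 1/8 (first cousins share one grandparent pair — two paths of length 4: r = 2·(1/2)^4 = 1/8).
r to a full sibling = 0.5 (full sibs share both parents — two paths of length 2: r = 2·(1/2)^2 = 1/2).
Summing one r·B term per recipient: 4·0.125·0.318 + 4·0.125·0.0314 + 3·0.5·0.1 = 0.3247.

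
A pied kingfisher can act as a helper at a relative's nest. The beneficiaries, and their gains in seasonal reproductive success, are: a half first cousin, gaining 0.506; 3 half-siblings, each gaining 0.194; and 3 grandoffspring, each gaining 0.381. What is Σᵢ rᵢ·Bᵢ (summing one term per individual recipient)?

0.462875

r to a half first cousin = 0.0625 (half first cousins share one grandparent — one path of length 4: r = (1/2)^4 = 1/16).
r to a half-sibling = 0.25 (half-sibs share one parent — one path of length 2: r = (1/2)^2 = 1/4).
r to a grandoffspring = 0.25 (two parent–offspring links: r = (1/2)^2 = 1/4).
Summing one r·B term per recipient: 1·0.0625·0.506 + 3·0.25·0.194 + 3·0.25·0.381 = 0.462875.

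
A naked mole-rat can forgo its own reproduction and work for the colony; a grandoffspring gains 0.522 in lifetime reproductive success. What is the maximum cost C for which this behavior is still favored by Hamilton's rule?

0.1305

r to a grandoffspring = 0.25 (two parent–offspring links: r = (1/2)^2 = 1/4).
Hamilton's rule: n·r·B > C, so the trait is favored while C < n·r·B = 1·0.25·0.522 = 0.1305.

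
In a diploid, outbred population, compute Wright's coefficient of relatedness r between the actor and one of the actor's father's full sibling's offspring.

0.125

Each parent–offspring link contributes a factor of 1/2, and independent paths through distinct common ancestors add.
First cousins share one grandparent pair — two paths of length 4: r = 2·(1/2)^4 = 1/8.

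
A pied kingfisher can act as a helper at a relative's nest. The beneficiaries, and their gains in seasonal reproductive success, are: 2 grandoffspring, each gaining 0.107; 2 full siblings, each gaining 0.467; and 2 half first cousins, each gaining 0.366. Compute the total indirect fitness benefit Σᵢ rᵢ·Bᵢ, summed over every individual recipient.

0.56625

r to a grandoffspring = 0.25 (two parent–offspring links: r = (1/2)^2 = 1/4).
r to a full sibling = 1/2 (full sibs share both parents — two paths of length 2: r = 2·(1/2)^2 = 1/2).
r to a half first cousin = 1/16 (half first cousins share one grandparent — one path of length 4: r = (1/2)^4 = 1/16).
Summing one r·B term per recipient: 2·0.25·0.107 + 2·0.5·0.467 + 2·0.0625·0.366 = 0.56625.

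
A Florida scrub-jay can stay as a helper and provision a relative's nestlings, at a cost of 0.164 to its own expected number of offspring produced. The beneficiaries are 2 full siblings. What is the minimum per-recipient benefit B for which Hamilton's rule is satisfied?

0.164

r to a full sibling = 0.5 (full sibs share both parents — two paths of length 2: r = 2·(1/2)^2 = 1/2).
Hamilton's rule with n recipients of equal r: n·r·B > C, so B > C/(n·r) = 0.164/(2·0.5) = 0.164.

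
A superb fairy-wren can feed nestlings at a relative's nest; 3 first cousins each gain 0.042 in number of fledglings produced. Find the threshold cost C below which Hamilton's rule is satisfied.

r to a first cousin = 0.125 (first cousins share one grandparent pair — two paths of length 4: r = 2·(1/2)^4 = 1/8).
Hamilton's rule: n·r·B > C, so the trait is favored while C < n·r·B = 3·0.125·0.042 = 0.01575.

0.01575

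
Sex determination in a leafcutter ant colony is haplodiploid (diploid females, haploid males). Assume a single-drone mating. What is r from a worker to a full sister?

Haplodiploid full sisters inherit their father's entire haploid genome identically (contributing 1/2) and on average half of their mother's contribution (1/2 · 1/2 = 1/4); r = 1/2 + 1/4 = 3/4.

0.75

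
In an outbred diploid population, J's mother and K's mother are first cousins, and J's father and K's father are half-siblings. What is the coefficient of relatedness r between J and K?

Independent pedigree routes through distinct common ancestors add.
J and K are related in two ways: second cousins through their mothers (r = 1/32) and half first cousins through their fathers (r = 1/16).
r = 1/32 + 1/16 = 3/32 = 0.09375.

0.09375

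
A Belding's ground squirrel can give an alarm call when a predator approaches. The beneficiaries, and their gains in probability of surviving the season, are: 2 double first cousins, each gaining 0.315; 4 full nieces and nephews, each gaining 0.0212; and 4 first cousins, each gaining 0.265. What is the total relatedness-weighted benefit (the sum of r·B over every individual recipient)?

0.3112

r to a double first cousin = 0.25 (double first cousins share both grandparent pairs — four paths of length 4: r = 4·(1/2)^4 = 1/4).
r to a full niece or nephew = 1/4 (full aunt/uncle↔niece/nephew: two paths of length 3 through the shared grandparent pair: r = 2·(1/2)^3 = 1/4).
r to a first cousin = 0.125 (first cousins share one grandparent pair — two paths of length 4: r = 2·(1/2)^4 = 1/8).
Summing one r·B term per recipient: 2·0.25·0.315 + 4·0.25·0.0212 + 4·0.125·0.265 = 0.3112.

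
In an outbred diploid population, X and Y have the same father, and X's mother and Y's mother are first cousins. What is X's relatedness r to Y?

With two independent routes of shared ancestry, r is the sum of the two contributions.
X and Y are related in two ways: half-sibs through their shared father (r = 1/4) and second cousins through their mothers (r = 1/32).
r = 1/4 + 1/32 = 0.28125.

0.28125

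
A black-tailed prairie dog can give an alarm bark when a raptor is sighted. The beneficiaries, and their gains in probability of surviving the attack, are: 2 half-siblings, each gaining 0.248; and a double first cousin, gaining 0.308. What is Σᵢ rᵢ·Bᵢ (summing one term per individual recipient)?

r to a half-sibling = 0.25 (half-sibs share one parent — one path of length 2: r = (1/2)^2 = 1/4).
r to a double first cousin = 0.25 (double first cousins share both grandparent pairs — four paths of length 4: r = 4·(1/2)^4 = 1/4).
Summing one r·B term per recipient: 2·0.25·0.248 + 1·0.25·0.308 = 0.201.

0.201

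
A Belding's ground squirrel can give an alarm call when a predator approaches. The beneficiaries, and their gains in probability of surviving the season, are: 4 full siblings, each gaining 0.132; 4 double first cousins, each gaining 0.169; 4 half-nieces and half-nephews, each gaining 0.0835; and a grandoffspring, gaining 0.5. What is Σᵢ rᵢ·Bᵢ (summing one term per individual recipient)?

r to a full sibling = 1/2 (full sibs share both parents — two paths of length 2: r = 2·(1/2)^2 = 1/2).
r to a double first cousin = 1/4 (double first cousins share both grandparent pairs — four paths of length 4: r = 4·(1/2)^4 = 1/4).
r to a half-niece or half-nephew = 0.125 (half-aunt/uncle↔niece/nephew: one path of length 3: r = (1/2)^3 = 1/8).
r to a grandoffspring = 1/4 (two parent–offspring links: r = (1/2)^2 = 1/4).
Summing one r·B term per recipient: 4·0.5·0.132 + 4·0.25·0.169 + 4·0.125·0.0835 + 1·0.25·0.5 = 0.59975.

0.59975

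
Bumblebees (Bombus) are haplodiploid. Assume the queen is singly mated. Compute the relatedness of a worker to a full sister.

Haplodiploid full sisters inherit their father's entire haploid genome identically (contributing 1/2) and on average half of their mother's contribution (1/2 · 1/2 = 1/4); r = 1/2 + 1/4 = 3/4.

0.75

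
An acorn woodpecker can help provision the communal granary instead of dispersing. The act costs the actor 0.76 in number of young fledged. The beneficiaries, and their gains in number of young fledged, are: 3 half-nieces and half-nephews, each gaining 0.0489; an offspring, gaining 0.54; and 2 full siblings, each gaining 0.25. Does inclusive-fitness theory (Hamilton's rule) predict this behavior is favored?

No

Hamilton's rule: the trait is favored when the sum of r·B over every recipient exceeds the actor's cost C.
r to a half-niece or half-nephew = 0.125 (half-aunt/uncle↔niece/nephew: one path of length 3: r = (1/2)^3 = 1/8).
r to an offspring = 1/2 (one parent–offspring link: r = (1/2)^1 = 1/2).
r to a full sibling = 1/2 (full sibs share both parents — two paths of length 2: r = 2·(1/2)^2 = 1/2).
Summing one r·B term per recipient: 3·0.125·0.0489 + 1·0.5·0.54 + 2·0.5·0.25 = 0.5383375.
0.5383375 < 0.76: the indirect benefit is less than the cost.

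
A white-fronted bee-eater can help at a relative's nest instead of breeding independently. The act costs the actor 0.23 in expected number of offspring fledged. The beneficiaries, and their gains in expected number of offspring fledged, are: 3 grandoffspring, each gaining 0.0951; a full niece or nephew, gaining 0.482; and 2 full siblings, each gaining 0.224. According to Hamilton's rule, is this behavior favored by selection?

Hamilton's rule: the trait is favored when the sum of r·B over every recipient exceeds the actor's cost C.
r to a grandoffspring = 0.25 (two parent–offspring links: r = (1/2)^2 = 1/4).
r to a full niece or nephew = 1/4 (full aunt/uncle↔niece/nephew: two paths of length 3 through the shared grandparent pair: r = 2·(1/2)^3 = 1/4).
r to a full sibling = 0.5 (full sibs share both parents — two paths of length 2: r = 2·(1/2)^2 = 1/2).
Summing one r·B term per recipient: 3·0.25·0.0951 + 1·0.25·0.482 + 2·0.5·0.224 = 0.415825.
0.415825 > 0.23: the indirect benefit exceeds the cost.

Yes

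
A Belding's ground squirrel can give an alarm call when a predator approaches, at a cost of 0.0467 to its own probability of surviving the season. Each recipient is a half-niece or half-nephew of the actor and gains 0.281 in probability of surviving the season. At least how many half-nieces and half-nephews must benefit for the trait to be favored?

r to a half-niece or half-nephew = 0.125 (half-aunt/uncle↔niece/nephew: one path of length 3: r = (1/2)^3 = 1/8).
Hamilton's rule: n·r·B > C  ⇒  n > C/(r·B) = 0.0467/(0.125·0.281) = 1.33.
The smallest integer exceeding 1.33 is 2.

2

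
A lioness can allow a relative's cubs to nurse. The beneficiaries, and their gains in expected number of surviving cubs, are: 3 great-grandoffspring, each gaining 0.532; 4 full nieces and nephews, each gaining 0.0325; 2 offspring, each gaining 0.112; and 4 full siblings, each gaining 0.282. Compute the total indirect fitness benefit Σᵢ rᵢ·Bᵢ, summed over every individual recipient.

r to a great-grandoffspring = 0.125 (three parent–offspring links: r = (1/2)^3 = 1/8).
r to a full niece or nephew = 1/4 (full aunt/uncle↔niece/nephew: two paths of length 3 through the shared grandparent pair: r = 2·(1/2)^3 = 1/4).
r to an offspring = 0.5 (one parent–offspring link: r = (1/2)^1 = 1/2).
r to a full sibling = 1/2 (full sibs share both parents — two paths of length 2: r = 2·(1/2)^2 = 1/2).
Summing one r·B term per recipient: 3·0.125·0.532 + 4·0.25·0.0325 + 2·0.5·0.112 + 4·0.5·0.282 = 0.908.

0.908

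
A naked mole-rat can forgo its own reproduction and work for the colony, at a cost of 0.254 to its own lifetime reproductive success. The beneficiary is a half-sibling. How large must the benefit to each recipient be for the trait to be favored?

1.016

r to a half-sibling = 1/4 (half-sibs share one parent — one path of length 2: r = (1/2)^2 = 1/4).
Hamilton's rule with n recipients of equal r: n·r·B > C, so B > C/(n·r) = 0.254/(1·0.25) = 1.016.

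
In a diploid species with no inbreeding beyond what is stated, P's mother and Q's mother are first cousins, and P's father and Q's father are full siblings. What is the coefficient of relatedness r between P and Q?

0.15625

With two independent routes of shared ancestry, r is the sum of the two contributions.
P and Q are related in two ways: second cousins through their mothers (r = 1/32) and first cousins through their fathers (r = 1/8).
r = 1/32 + 1/8 = 0.15625.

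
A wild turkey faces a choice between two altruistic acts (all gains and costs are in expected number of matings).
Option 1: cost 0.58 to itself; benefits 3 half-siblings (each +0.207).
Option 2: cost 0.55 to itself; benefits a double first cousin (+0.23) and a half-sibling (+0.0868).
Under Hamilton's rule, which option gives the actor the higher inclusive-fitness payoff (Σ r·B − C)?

Option 1

Option 1: r to a half-sibling = 0.25.
Option 1: Σ r·B − C = (3·0.25·0.207) − 0.58 = -0.42475.
Option 2: r to a double first cousin = 0.25.
Option 2: r to a half-sibling = 0.25.
Option 2: Σ r·B − C = (1·0.25·0.23 + 1·0.25·0.0868) − 0.55 = -0.4708.
Option 1 has the higher net inclusive-fitness payoff.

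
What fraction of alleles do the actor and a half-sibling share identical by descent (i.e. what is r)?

Each parent–offspring link contributes a factor of 1/2, and independent paths through distinct common ancestors add.
Half-sibs share one parent — one path of length 2: r = (1/2)^2 = 1/4.

0.25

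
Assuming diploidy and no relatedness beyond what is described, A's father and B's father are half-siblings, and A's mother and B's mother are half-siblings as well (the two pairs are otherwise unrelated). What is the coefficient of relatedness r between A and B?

0.125

Independent pedigree routes through distinct common ancestors add.
A and B are related in two ways: half first cousins through their fathers (r = 1/16) and half first cousins through their mothers (r = 1/16).
r = 1/16 + 1/16 = 0.125.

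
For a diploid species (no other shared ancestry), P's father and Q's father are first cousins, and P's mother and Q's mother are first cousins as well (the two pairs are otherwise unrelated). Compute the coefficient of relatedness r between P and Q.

Wright's path rule: contributions from independent ancestry routes add.
P and Q are related in two ways: second cousins through their fathers (r = 1/32) and second cousins through their mothers (r = 1/32).
r = 1/32 + 1/32 = 0.0625.

0.0625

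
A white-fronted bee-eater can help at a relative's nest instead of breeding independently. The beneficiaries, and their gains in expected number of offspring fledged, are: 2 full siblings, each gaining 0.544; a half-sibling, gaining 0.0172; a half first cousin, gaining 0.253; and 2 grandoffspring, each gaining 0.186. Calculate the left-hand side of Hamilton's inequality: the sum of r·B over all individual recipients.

r to a full sibling = 1/2 (full sibs share both parents — two paths of length 2: r = 2·(1/2)^2 = 1/2).
r to a half-sibling = 0.25 (half-sibs share one parent — one path of length 2: r = (1/2)^2 = 1/4).
r to a half first cousin = 0.0625 (half first cousins share one grandparent — one path of length 4: r = (1/2)^4 = 1/16).
r to a grandoffspring = 1/4 (two parent–offspring links: r = (1/2)^2 = 1/4).
Summing one r·B term per recipient: 2·0.5·0.544 + 1·0.25·0.0172 + 1·0.0625·0.253 + 2·0.25·0.186 = 0.6571125.

0.6571125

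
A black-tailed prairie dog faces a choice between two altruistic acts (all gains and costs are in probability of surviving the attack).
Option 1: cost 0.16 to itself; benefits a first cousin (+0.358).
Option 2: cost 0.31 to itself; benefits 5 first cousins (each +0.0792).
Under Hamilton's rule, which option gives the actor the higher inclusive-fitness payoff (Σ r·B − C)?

Option 1: r to a first cousin = 0.125.
Option 1: Σ r·B − C = (1·0.125·0.358) − 0.16 = -0.11525.
Option 2: r to a first cousin = 0.125.
Option 2: Σ r·B − C = (5·0.125·0.0792) − 0.31 = -0.2605.
Option 1 has the higher net inclusive-fitness payoff.

Option 1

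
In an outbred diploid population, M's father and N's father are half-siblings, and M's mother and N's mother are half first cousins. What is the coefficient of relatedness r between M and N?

0.078125

With two independent routes of shared ancestry, r is the sum of the two contributions.
M and N are related in two ways: half first cousins through their fathers (r = 1/16) and half second cousins through their mothers (r = 1/64).
r = 1/16 + 1/64 = 0.078125.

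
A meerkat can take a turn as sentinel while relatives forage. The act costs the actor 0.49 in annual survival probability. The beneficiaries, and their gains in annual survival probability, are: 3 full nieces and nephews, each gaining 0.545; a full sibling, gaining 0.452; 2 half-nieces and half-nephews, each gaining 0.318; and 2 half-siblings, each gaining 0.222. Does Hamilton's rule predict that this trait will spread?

Yes

Hamilton's rule: the trait is favored when the sum of r·B over every recipient exceeds the actor's cost C.
r to a full niece or nephew = 1/4 (full aunt/uncle↔niece/nephew: two paths of length 3 through the shared grandparent pair: r = 2·(1/2)^3 = 1/4).
r to a full sibling = 1/2 (full sibs share both parents — two paths of length 2: r = 2·(1/2)^2 = 1/2).
r to a half-niece or half-nephew = 0.125 (half-aunt/uncle↔niece/nephew: one path of length 3: r = (1/2)^3 = 1/8).
r to a half-sibling = 0.25 (half-sibs share one parent — one path of length 2: r = (1/2)^2 = 1/4).
Summing one r·B term per recipient: 3·0.25·0.545 + 1·0.5·0.452 + 2·0.125·0.318 + 2·0.25·0.222 = 0.82525.
0.82525 > 0.49: the indirect benefit exceeds the cost.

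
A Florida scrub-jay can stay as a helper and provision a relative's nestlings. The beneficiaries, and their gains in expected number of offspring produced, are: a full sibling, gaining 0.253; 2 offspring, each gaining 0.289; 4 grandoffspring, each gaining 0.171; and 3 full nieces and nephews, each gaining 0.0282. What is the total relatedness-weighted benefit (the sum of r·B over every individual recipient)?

0.60765

r to a full sibling = 0.5 (full sibs share both parents — two paths of length 2: r = 2·(1/2)^2 = 1/2).
r to an offspring = 0.5 (one parent–offspring link: r = (1/2)^1 = 1/2).
r to a grandoffspring = 0.25 (two parent–offspring links: r = (1/2)^2 = 1/4).
r to a full niece or nephew = 0.25 (full aunt/uncle↔niece/nephew: two paths of length 3 through the shared grandparent pair: r = 2·(1/2)^3 = 1/4).
Summing one r·B term per recipient: 1·0.5·0.253 + 2·0.5·0.289 + 4·0.25·0.171 + 3·0.25·0.0282 = 0.60765.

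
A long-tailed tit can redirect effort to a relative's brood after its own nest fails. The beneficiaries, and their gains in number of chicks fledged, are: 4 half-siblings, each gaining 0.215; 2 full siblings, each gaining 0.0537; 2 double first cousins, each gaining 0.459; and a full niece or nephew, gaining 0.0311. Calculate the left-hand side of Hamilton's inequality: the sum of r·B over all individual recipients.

r to a half-sibling = 1/4 (half-sibs share one parent — one path of length 2: r = (1/2)^2 = 1/4).
r to a full sibling = 0.5 (full sibs share both parents — two paths of length 2: r = 2·(1/2)^2 = 1/2).
r to a double first cousin = 0.25 (double first cousins share both grandparent pairs — four paths of length 4: r = 4·(1/2)^4 = 1/4).
r to a full niece or nephew = 1/4 (full aunt/uncle↔niece/nephew: two paths of length 3 through the shared grandparent pair: r = 2·(1/2)^3 = 1/4).
Summing one r·B term per recipient: 4·0.25·0.215 + 2·0.5·0.0537 + 2·0.25·0.459 + 1·0.25·0.0311 = 0.505975.

0.505975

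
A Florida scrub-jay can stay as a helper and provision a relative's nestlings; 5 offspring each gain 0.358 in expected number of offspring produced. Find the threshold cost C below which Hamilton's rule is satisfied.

r to an offspring = 1/2 (one parent–offspring link: r = (1/2)^1 = 1/2).
Hamilton's rule: n·r·B > C, so the trait is favored while C < n·r·B = 5·0.5·0.358 = 0.895.

0.895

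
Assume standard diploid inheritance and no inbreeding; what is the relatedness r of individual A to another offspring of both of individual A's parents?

0.5

Each parent–offspring link contributes a factor of 1/2, and independent paths through distinct common ancestors add.
Full sibs share both parents — two paths of length 2: r = 2·(1/2)^2 = 1/2.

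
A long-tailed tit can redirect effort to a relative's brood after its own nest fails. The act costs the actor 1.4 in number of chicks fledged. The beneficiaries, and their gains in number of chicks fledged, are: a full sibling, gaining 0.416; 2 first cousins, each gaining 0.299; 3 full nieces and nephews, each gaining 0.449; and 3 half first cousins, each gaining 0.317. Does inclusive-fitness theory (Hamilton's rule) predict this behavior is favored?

No

Hamilton's rule: the trait is favored when the sum of r·B over every recipient exceeds the actor's cost C.
r to a full sibling = 0.5 (full sibs share both parents — two paths of length 2: r = 2·(1/2)^2 = 1/2).
r to a first cousin = 1/8 (first cousins share one grandparent pair — two paths of length 4: r = 2·(1/2)^4 = 1/8).
r to a full niece or nephew = 1/4 (full aunt/uncle↔niece/nephew: two paths of length 3 through the shared grandparent pair: r = 2·(1/2)^3 = 1/4).
r to a half first cousin = 1/16 (half first cousins share one grandparent — one path of length 4: r = (1/2)^4 = 1/16).
Summing one r·B term per recipient: 1·0.5·0.416 + 2·0.125·0.299 + 3·0.25·0.449 + 3·0.0625·0.317 = 0.6789375.
0.6789375 < 1.4: the indirect benefit is less than the cost.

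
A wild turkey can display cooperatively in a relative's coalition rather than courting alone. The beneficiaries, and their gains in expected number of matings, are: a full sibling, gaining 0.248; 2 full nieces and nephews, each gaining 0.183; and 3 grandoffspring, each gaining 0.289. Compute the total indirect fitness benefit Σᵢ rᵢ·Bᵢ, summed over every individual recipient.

r to a full sibling = 0.5 (full sibs share both parents — two paths of length 2: r = 2·(1/2)^2 = 1/2).
r to a full niece or nephew = 0.25 (full aunt/uncle↔niece/nephew: two paths of length 3 through the shared grandparent pair: r = 2·(1/2)^3 = 1/4).
r to a grandoffspring = 0.25 (two parent–offspring links: r = (1/2)^2 = 1/4).
Summing one r·B term per recipient: 1·0.5·0.248 + 2·0.25·0.183 + 3·0.25·0.289 = 0.43225.

0.43225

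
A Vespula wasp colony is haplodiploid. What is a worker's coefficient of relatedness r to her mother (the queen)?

One meiotic link between diploid queen and diploid daughter: r = 1/2.

0.5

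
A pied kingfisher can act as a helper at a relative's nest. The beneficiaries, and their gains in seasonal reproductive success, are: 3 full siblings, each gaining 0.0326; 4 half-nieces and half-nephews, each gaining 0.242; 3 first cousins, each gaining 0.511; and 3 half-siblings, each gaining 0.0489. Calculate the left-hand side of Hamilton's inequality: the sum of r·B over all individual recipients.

r to a full sibling = 0.5 (full sibs share both parents — two paths of length 2: r = 2·(1/2)^2 = 1/2).
r to a half-niece or half-nephew = 1/8 (half-aunt/uncle↔niece/nephew: one path of length 3: r = (1/2)^3 = 1/8).
r to a first cousin = 1/8 (first cousins share one grandparent pair — two paths of length 4: r = 2·(1/2)^4 = 1/8).
r to a half-sibling = 1/4 (half-sibs share one parent — one path of length 2: r = (1/2)^2 = 1/4).
Summing one r·B term per recipient: 3·0.5·0.0326 + 4·0.125·0.242 + 3·0.125·0.511 + 3·0.25·0.0489 = 0.3982.

0.3982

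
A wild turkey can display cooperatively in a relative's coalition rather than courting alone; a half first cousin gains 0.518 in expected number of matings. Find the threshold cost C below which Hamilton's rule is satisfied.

r to a half first cousin = 1/16 (half first cousins share one grandparent — one path of length 4: r = (1/2)^4 = 1/16).
Hamilton's rule: n·r·B > C, so the trait is favored while C < n·r·B = 1·0.0625·0.518 = 0.032375.

0.032375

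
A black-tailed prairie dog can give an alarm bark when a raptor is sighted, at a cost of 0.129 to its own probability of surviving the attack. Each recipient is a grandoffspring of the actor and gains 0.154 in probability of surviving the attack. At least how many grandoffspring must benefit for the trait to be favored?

r to a grandoffspring = 1/4 (two parent–offspring links: r = (1/2)^2 = 1/4).
Hamilton's rule: n·r·B > C  ⇒  n > C/(r·B) = 0.129/(0.25·0.154) = 3.351.
The smallest integer exceeding 3.351 is 4.

4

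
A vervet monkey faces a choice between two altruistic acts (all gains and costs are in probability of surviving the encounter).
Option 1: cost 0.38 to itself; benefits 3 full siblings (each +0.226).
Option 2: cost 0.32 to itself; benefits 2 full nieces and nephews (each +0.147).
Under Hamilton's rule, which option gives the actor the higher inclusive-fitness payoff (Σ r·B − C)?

Option 1

Option 1: r to a full sibling = 0.5.
Option 1: Σ r·B − C = (3·0.5·0.226) − 0.38 = -0.041.
Option 2: r to a full niece or nephew = 0.25.
Option 2: Σ r·B − C = (2·0.25·0.147) − 0.32 = -0.2465.
Option 1 has the higher net inclusive-fitness payoff.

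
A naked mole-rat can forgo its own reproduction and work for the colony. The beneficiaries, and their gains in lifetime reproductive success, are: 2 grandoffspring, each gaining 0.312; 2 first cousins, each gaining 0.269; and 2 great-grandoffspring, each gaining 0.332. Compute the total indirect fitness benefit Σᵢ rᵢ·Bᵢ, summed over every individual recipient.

0.30625

r to a grandoffspring = 1/4 (two parent–offspring links: r = (1/2)^2 = 1/4).
r to a first cousin = 1/8 (first cousins share one grandparent pair — two paths of length 4: r = 2·(1/2)^4 = 1/8).
r to a great-grandoffspring = 1/8 (three parent–offspring links: r = (1/2)^3 = 1/8).
Summing one r·B term per recipient: 2·0.25·0.312 + 2·0.125·0.269 + 2·0.125·0.332 = 0.30625.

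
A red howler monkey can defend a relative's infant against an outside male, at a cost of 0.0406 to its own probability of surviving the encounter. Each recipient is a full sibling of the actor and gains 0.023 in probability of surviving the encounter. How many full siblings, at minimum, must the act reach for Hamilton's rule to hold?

4

r to a full sibling = 0.5 (full sibs share both parents — two paths of length 2: r = 2·(1/2)^2 = 1/2).
Hamilton's rule: n·r·B > C  ⇒  n > C/(r·B) = 0.0406/(0.5·0.023) = 3.53.
The smallest integer exceeding 3.53 is 4.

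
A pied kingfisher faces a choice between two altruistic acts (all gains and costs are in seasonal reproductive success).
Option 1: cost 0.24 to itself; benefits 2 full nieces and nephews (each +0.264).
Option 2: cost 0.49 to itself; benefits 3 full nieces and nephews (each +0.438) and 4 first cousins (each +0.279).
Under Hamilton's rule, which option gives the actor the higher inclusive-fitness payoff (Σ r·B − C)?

Option 2

Option 1: r to a full niece or nephew = 0.25.
Option 1: Σ r·B − C = (2·0.25·0.264) − 0.24 = -0.108.
Option 2: r to a full niece or nephew = 0.25.
Option 2: r to a first cousin = 0.125.
Option 2: Σ r·B − C = (3·0.25·0.438 + 4·0.125·0.279) − 0.49 = -0.022.
Option 2 has the higher net inclusive-fitness payoff.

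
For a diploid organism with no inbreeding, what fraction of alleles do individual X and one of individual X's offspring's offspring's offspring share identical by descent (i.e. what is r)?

Each parent–offspring link contributes a factor of 1/2, and independent paths through distinct common ancestors add.
Three parent–offspring links: r = (1/2)^3 = 1/8.

0.125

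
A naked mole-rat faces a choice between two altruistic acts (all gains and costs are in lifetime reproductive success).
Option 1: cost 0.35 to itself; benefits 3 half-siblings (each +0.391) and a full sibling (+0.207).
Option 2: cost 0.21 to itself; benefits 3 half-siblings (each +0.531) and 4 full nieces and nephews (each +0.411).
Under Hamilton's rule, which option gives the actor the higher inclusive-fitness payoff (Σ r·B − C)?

Option 2

Option 1: r to a half-sibling = 0.25.
Option 1: r to a full sibling = 0.5.
Option 1: Σ r·B − C = (3·0.25·0.391 + 1·0.5·0.207) − 0.35 = 0.04675.
Option 2: r to a half-sibling = 0.25.
Option 2: r to a full niece or nephew = 0.25.
Option 2: Σ r·B − C = (3·0.25·0.531 + 4·0.25·0.411) − 0.21 = 0.59925.
Option 2 has the higher net inclusive-fitness payoff.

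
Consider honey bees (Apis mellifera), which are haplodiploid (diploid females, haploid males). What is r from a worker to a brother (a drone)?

Her haploid brother carries none of their father's genes and a random half of their mother's genome; that half matches the maternal half of her own genome with probability 1/2: r = 1/2 · 1/2 = 1/4.

0.25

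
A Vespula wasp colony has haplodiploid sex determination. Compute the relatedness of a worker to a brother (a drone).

Her haploid brother carries none of their father's genes and a random half of their mother's genome; that half matches the maternal half of her own genome with probability 1/2: r = 1/2 · 1/2 = 1/4.

0.25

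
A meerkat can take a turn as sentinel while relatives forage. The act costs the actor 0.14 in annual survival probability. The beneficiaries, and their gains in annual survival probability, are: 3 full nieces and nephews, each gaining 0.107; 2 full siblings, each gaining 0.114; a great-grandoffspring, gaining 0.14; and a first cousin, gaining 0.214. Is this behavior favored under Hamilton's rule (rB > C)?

Hamilton's rule: the trait is favored when the sum of r·B over every recipient exceeds the actor's cost C.
r to a full niece or nephew = 0.25 (full aunt/uncle↔niece/nephew: two paths of length 3 through the shared grandparent pair: r = 2·(1/2)^3 = 1/4).
r to a full sibling = 1/2 (full sibs share both parents — two paths of length 2: r = 2·(1/2)^2 = 1/2).
r to a great-grandoffspring = 0.125 (three parent–offspring links: r = (1/2)^3 = 1/8).
r to a first cousin = 1/8 (first cousins share one grandparent pair — two paths of length 4: r = 2·(1/2)^4 = 1/8).
Summing one r·B term per recipient: 3·0.25·0.107 + 2·0.5·0.114 + 1·0.125·0.14 + 1·0.125·0.214 = 0.2385.
0.2385 > 0.14: the indirect benefit exceeds the cost.

Yes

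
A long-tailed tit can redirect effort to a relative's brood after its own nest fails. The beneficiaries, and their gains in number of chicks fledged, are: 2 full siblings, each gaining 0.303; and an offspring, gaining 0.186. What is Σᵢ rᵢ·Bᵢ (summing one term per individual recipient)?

0.396

r to a full sibling = 0.5 (full sibs share both parents — two paths of length 2: r = 2·(1/2)^2 = 1/2).
r to an offspring = 0.5 (one parent–offspring link: r = (1/2)^1 = 1/2).
Summing one r·B term per recipient: 2·0.5·0.303 + 1·0.5·0.186 = 0.396.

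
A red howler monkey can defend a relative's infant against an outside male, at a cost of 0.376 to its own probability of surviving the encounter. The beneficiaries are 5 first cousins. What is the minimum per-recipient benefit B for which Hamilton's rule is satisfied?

0.6016

r to a first cousin = 1/8 (first cousins share one grandparent pair — two paths of length 4: r = 2·(1/2)^4 = 1/8).
Hamilton's rule with n recipients of equal r: n·r·B > C, so B > C/(n·r) = 0.376/(5·0.125) = 0.6016.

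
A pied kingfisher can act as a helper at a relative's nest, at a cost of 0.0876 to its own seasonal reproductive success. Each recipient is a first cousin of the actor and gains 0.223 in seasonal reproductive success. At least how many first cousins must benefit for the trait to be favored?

r to a first cousin = 0.125 (first cousins share one grandparent pair — two paths of length 4: r = 2·(1/2)^4 = 1/8).
Hamilton's rule: n·r·B > C  ⇒  n > C/(r·B) = 0.0876/(0.125·0.223) = 3.143.
The smallest integer exceeding 3.143 is 4.

4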